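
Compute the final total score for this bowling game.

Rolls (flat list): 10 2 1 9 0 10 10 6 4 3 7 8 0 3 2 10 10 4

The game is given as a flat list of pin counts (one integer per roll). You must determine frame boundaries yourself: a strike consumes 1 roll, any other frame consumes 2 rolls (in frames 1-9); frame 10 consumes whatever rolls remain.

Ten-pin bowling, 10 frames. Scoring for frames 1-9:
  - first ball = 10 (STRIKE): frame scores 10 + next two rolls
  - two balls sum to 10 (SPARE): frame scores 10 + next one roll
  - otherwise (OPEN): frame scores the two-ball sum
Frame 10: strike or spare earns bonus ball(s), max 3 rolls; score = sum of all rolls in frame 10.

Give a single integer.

Frame 1: STRIKE. 10 + next two rolls (2+1) = 13. Cumulative: 13
Frame 2: OPEN (2+1=3). Cumulative: 16
Frame 3: OPEN (9+0=9). Cumulative: 25
Frame 4: STRIKE. 10 + next two rolls (10+6) = 26. Cumulative: 51
Frame 5: STRIKE. 10 + next two rolls (6+4) = 20. Cumulative: 71
Frame 6: SPARE (6+4=10). 10 + next roll (3) = 13. Cumulative: 84
Frame 7: SPARE (3+7=10). 10 + next roll (8) = 18. Cumulative: 102
Frame 8: OPEN (8+0=8). Cumulative: 110
Frame 9: OPEN (3+2=5). Cumulative: 115
Frame 10: STRIKE. Sum of all frame-10 rolls (10+10+4) = 24. Cumulative: 139

Answer: 139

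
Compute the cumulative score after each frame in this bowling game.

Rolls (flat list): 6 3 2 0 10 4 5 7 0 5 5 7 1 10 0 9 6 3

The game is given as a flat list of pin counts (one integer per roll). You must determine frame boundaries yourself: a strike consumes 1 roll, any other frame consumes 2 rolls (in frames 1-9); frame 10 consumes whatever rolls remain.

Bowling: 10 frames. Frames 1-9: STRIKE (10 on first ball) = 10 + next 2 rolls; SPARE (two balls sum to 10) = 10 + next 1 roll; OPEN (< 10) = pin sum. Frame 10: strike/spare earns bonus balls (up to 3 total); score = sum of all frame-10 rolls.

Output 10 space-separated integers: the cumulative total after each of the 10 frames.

Answer: 9 11 30 39 46 63 71 90 99 108

Derivation:
Frame 1: OPEN (6+3=9). Cumulative: 9
Frame 2: OPEN (2+0=2). Cumulative: 11
Frame 3: STRIKE. 10 + next two rolls (4+5) = 19. Cumulative: 30
Frame 4: OPEN (4+5=9). Cumulative: 39
Frame 5: OPEN (7+0=7). Cumulative: 46
Frame 6: SPARE (5+5=10). 10 + next roll (7) = 17. Cumulative: 63
Frame 7: OPEN (7+1=8). Cumulative: 71
Frame 8: STRIKE. 10 + next two rolls (0+9) = 19. Cumulative: 90
Frame 9: OPEN (0+9=9). Cumulative: 99
Frame 10: OPEN. Sum of all frame-10 rolls (6+3) = 9. Cumulative: 108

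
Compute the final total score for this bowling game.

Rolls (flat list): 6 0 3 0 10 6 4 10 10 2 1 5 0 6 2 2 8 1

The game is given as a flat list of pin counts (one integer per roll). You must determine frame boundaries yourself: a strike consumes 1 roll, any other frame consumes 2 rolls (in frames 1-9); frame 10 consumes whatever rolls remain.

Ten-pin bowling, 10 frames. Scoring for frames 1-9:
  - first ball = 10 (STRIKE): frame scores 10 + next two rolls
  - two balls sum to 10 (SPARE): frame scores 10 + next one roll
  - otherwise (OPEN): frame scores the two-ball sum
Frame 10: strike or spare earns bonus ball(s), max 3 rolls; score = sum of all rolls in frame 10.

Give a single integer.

Answer: 111

Derivation:
Frame 1: OPEN (6+0=6). Cumulative: 6
Frame 2: OPEN (3+0=3). Cumulative: 9
Frame 3: STRIKE. 10 + next two rolls (6+4) = 20. Cumulative: 29
Frame 4: SPARE (6+4=10). 10 + next roll (10) = 20. Cumulative: 49
Frame 5: STRIKE. 10 + next two rolls (10+2) = 22. Cumulative: 71
Frame 6: STRIKE. 10 + next two rolls (2+1) = 13. Cumulative: 84
Frame 7: OPEN (2+1=3). Cumulative: 87
Frame 8: OPEN (5+0=5). Cumulative: 92
Frame 9: OPEN (6+2=8). Cumulative: 100
Frame 10: SPARE. Sum of all frame-10 rolls (2+8+1) = 11. Cumulative: 111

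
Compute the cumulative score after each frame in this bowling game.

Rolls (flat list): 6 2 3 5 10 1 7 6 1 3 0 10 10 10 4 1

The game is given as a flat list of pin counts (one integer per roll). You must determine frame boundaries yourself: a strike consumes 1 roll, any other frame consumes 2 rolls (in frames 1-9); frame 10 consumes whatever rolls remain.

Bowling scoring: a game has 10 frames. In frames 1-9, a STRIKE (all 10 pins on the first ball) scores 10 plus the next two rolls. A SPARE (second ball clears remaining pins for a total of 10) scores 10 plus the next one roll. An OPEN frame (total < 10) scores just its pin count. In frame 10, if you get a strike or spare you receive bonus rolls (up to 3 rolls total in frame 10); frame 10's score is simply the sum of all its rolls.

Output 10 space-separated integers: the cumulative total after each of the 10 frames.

Frame 1: OPEN (6+2=8). Cumulative: 8
Frame 2: OPEN (3+5=8). Cumulative: 16
Frame 3: STRIKE. 10 + next two rolls (1+7) = 18. Cumulative: 34
Frame 4: OPEN (1+7=8). Cumulative: 42
Frame 5: OPEN (6+1=7). Cumulative: 49
Frame 6: OPEN (3+0=3). Cumulative: 52
Frame 7: STRIKE. 10 + next two rolls (10+10) = 30. Cumulative: 82
Frame 8: STRIKE. 10 + next two rolls (10+4) = 24. Cumulative: 106
Frame 9: STRIKE. 10 + next two rolls (4+1) = 15. Cumulative: 121
Frame 10: OPEN. Sum of all frame-10 rolls (4+1) = 5. Cumulative: 126

Answer: 8 16 34 42 49 52 82 106 121 126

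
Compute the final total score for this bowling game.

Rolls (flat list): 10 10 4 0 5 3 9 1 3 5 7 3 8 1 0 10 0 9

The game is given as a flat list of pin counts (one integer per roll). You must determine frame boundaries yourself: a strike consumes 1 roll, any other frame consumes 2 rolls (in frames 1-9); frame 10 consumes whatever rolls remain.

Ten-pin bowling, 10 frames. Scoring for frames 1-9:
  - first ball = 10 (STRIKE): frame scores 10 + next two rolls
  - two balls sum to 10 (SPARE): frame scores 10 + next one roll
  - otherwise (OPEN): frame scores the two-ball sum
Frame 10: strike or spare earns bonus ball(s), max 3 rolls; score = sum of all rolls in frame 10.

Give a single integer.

Answer: 117

Derivation:
Frame 1: STRIKE. 10 + next two rolls (10+4) = 24. Cumulative: 24
Frame 2: STRIKE. 10 + next two rolls (4+0) = 14. Cumulative: 38
Frame 3: OPEN (4+0=4). Cumulative: 42
Frame 4: OPEN (5+3=8). Cumulative: 50
Frame 5: SPARE (9+1=10). 10 + next roll (3) = 13. Cumulative: 63
Frame 6: OPEN (3+5=8). Cumulative: 71
Frame 7: SPARE (7+3=10). 10 + next roll (8) = 18. Cumulative: 89
Frame 8: OPEN (8+1=9). Cumulative: 98
Frame 9: SPARE (0+10=10). 10 + next roll (0) = 10. Cumulative: 108
Frame 10: OPEN. Sum of all frame-10 rolls (0+9) = 9. Cumulative: 117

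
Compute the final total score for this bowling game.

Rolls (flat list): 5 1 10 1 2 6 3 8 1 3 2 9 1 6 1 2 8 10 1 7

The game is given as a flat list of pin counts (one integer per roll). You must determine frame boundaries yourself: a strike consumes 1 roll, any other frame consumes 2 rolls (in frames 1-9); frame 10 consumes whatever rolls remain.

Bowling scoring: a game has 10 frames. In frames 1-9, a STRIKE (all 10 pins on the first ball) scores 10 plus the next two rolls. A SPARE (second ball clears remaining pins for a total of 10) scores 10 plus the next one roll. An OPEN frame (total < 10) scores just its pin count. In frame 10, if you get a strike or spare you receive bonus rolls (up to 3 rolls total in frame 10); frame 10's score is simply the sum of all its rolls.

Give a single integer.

Answer: 106

Derivation:
Frame 1: OPEN (5+1=6). Cumulative: 6
Frame 2: STRIKE. 10 + next two rolls (1+2) = 13. Cumulative: 19
Frame 3: OPEN (1+2=3). Cumulative: 22
Frame 4: OPEN (6+3=9). Cumulative: 31
Frame 5: OPEN (8+1=9). Cumulative: 40
Frame 6: OPEN (3+2=5). Cumulative: 45
Frame 7: SPARE (9+1=10). 10 + next roll (6) = 16. Cumulative: 61
Frame 8: OPEN (6+1=7). Cumulative: 68
Frame 9: SPARE (2+8=10). 10 + next roll (10) = 20. Cumulative: 88
Frame 10: STRIKE. Sum of all frame-10 rolls (10+1+7) = 18. Cumulative: 106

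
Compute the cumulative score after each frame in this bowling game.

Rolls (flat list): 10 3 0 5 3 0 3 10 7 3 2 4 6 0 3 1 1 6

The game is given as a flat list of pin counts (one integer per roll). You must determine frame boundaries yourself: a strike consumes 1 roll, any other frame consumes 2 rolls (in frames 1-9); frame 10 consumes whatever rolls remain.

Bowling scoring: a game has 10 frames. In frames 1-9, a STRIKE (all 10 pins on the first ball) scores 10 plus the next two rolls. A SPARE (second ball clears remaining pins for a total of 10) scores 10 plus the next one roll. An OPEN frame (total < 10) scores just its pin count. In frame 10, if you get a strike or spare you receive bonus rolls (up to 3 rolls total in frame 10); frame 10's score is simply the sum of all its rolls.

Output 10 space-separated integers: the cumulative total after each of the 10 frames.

Answer: 13 16 24 27 47 59 65 71 75 82

Derivation:
Frame 1: STRIKE. 10 + next two rolls (3+0) = 13. Cumulative: 13
Frame 2: OPEN (3+0=3). Cumulative: 16
Frame 3: OPEN (5+3=8). Cumulative: 24
Frame 4: OPEN (0+3=3). Cumulative: 27
Frame 5: STRIKE. 10 + next two rolls (7+3) = 20. Cumulative: 47
Frame 6: SPARE (7+3=10). 10 + next roll (2) = 12. Cumulative: 59
Frame 7: OPEN (2+4=6). Cumulative: 65
Frame 8: OPEN (6+0=6). Cumulative: 71
Frame 9: OPEN (3+1=4). Cumulative: 75
Frame 10: OPEN. Sum of all frame-10 rolls (1+6) = 7. Cumulative: 82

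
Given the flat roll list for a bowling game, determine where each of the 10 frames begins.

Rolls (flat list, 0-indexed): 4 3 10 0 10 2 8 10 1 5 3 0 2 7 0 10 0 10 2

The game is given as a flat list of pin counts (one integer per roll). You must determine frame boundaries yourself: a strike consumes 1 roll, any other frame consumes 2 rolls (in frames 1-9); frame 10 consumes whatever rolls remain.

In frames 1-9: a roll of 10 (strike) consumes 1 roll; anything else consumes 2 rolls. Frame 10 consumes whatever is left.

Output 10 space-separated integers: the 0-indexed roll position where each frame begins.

Answer: 0 2 3 5 7 8 10 12 14 16

Derivation:
Frame 1 starts at roll index 0: rolls=4,3 (sum=7), consumes 2 rolls
Frame 2 starts at roll index 2: roll=10 (strike), consumes 1 roll
Frame 3 starts at roll index 3: rolls=0,10 (sum=10), consumes 2 rolls
Frame 4 starts at roll index 5: rolls=2,8 (sum=10), consumes 2 rolls
Frame 5 starts at roll index 7: roll=10 (strike), consumes 1 roll
Frame 6 starts at roll index 8: rolls=1,5 (sum=6), consumes 2 rolls
Frame 7 starts at roll index 10: rolls=3,0 (sum=3), consumes 2 rolls
Frame 8 starts at roll index 12: rolls=2,7 (sum=9), consumes 2 rolls
Frame 9 starts at roll index 14: rolls=0,10 (sum=10), consumes 2 rolls
Frame 10 starts at roll index 16: 3 remaining rolls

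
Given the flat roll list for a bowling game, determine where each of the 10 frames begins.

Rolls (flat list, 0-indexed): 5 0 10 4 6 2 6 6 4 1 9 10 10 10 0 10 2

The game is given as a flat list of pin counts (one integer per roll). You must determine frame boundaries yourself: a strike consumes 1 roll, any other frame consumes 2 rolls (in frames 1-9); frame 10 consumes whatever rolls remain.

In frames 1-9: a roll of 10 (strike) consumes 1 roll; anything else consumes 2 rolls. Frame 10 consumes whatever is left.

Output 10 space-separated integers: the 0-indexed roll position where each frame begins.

Answer: 0 2 3 5 7 9 11 12 13 14

Derivation:
Frame 1 starts at roll index 0: rolls=5,0 (sum=5), consumes 2 rolls
Frame 2 starts at roll index 2: roll=10 (strike), consumes 1 roll
Frame 3 starts at roll index 3: rolls=4,6 (sum=10), consumes 2 rolls
Frame 4 starts at roll index 5: rolls=2,6 (sum=8), consumes 2 rolls
Frame 5 starts at roll index 7: rolls=6,4 (sum=10), consumes 2 rolls
Frame 6 starts at roll index 9: rolls=1,9 (sum=10), consumes 2 rolls
Frame 7 starts at roll index 11: roll=10 (strike), consumes 1 roll
Frame 8 starts at roll index 12: roll=10 (strike), consumes 1 roll
Frame 9 starts at roll index 13: roll=10 (strike), consumes 1 roll
Frame 10 starts at roll index 14: 3 remaining rolls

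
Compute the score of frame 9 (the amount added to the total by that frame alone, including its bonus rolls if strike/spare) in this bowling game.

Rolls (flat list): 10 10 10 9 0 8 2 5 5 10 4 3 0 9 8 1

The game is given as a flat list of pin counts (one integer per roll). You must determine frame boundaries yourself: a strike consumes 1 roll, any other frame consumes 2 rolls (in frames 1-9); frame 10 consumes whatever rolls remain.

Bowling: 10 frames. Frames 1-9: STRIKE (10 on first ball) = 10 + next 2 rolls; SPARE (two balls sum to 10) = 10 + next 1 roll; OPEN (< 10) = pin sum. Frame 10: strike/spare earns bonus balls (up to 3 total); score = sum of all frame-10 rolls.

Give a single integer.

Answer: 9

Derivation:
Frame 1: STRIKE. 10 + next two rolls (10+10) = 30. Cumulative: 30
Frame 2: STRIKE. 10 + next two rolls (10+9) = 29. Cumulative: 59
Frame 3: STRIKE. 10 + next two rolls (9+0) = 19. Cumulative: 78
Frame 4: OPEN (9+0=9). Cumulative: 87
Frame 5: SPARE (8+2=10). 10 + next roll (5) = 15. Cumulative: 102
Frame 6: SPARE (5+5=10). 10 + next roll (10) = 20. Cumulative: 122
Frame 7: STRIKE. 10 + next two rolls (4+3) = 17. Cumulative: 139
Frame 8: OPEN (4+3=7). Cumulative: 146
Frame 9: OPEN (0+9=9). Cumulative: 155
Frame 10: OPEN. Sum of all frame-10 rolls (8+1) = 9. Cumulative: 164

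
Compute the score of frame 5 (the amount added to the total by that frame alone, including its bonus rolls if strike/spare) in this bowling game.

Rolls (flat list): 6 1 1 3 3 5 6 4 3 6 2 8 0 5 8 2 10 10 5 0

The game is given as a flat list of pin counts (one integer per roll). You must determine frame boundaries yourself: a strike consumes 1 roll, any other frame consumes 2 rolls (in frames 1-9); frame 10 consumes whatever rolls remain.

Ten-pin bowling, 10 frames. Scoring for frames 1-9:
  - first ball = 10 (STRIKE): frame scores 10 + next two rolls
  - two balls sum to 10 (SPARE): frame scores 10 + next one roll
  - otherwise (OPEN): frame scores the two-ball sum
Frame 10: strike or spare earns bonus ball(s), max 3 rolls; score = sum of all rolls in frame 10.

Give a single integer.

Answer: 9

Derivation:
Frame 1: OPEN (6+1=7). Cumulative: 7
Frame 2: OPEN (1+3=4). Cumulative: 11
Frame 3: OPEN (3+5=8). Cumulative: 19
Frame 4: SPARE (6+4=10). 10 + next roll (3) = 13. Cumulative: 32
Frame 5: OPEN (3+6=9). Cumulative: 41
Frame 6: SPARE (2+8=10). 10 + next roll (0) = 10. Cumulative: 51
Frame 7: OPEN (0+5=5). Cumulative: 56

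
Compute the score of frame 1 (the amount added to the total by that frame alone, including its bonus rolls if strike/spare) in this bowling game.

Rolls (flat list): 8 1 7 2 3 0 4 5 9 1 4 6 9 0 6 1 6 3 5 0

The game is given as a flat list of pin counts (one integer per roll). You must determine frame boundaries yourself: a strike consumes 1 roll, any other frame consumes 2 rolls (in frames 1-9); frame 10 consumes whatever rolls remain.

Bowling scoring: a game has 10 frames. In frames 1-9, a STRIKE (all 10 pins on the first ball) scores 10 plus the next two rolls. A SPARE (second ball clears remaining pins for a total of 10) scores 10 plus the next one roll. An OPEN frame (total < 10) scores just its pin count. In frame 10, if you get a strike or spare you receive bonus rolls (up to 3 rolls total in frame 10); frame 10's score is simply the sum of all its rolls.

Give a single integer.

Answer: 9

Derivation:
Frame 1: OPEN (8+1=9). Cumulative: 9
Frame 2: OPEN (7+2=9). Cumulative: 18
Frame 3: OPEN (3+0=3). Cumulative: 21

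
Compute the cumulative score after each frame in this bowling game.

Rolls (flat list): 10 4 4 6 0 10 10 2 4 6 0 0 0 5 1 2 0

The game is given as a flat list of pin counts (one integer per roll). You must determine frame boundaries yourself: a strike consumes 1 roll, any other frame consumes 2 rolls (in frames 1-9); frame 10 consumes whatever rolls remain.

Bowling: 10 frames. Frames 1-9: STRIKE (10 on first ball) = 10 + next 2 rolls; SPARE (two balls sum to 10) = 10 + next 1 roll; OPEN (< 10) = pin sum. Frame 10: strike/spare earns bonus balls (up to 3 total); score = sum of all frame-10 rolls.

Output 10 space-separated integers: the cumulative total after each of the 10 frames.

Frame 1: STRIKE. 10 + next two rolls (4+4) = 18. Cumulative: 18
Frame 2: OPEN (4+4=8). Cumulative: 26
Frame 3: OPEN (6+0=6). Cumulative: 32
Frame 4: STRIKE. 10 + next two rolls (10+2) = 22. Cumulative: 54
Frame 5: STRIKE. 10 + next two rolls (2+4) = 16. Cumulative: 70
Frame 6: OPEN (2+4=6). Cumulative: 76
Frame 7: OPEN (6+0=6). Cumulative: 82
Frame 8: OPEN (0+0=0). Cumulative: 82
Frame 9: OPEN (5+1=6). Cumulative: 88
Frame 10: OPEN. Sum of all frame-10 rolls (2+0) = 2. Cumulative: 90

Answer: 18 26 32 54 70 76 82 82 88 90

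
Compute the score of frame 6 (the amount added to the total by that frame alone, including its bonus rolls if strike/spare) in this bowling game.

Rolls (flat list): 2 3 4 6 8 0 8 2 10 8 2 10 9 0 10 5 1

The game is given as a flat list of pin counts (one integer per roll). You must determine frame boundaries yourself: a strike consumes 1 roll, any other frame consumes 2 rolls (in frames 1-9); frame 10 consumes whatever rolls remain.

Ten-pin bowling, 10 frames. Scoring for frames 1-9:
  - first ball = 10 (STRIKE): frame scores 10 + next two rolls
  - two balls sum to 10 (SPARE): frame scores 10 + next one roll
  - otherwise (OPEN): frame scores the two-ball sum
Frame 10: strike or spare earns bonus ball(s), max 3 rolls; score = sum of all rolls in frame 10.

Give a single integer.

Frame 1: OPEN (2+3=5). Cumulative: 5
Frame 2: SPARE (4+6=10). 10 + next roll (8) = 18. Cumulative: 23
Frame 3: OPEN (8+0=8). Cumulative: 31
Frame 4: SPARE (8+2=10). 10 + next roll (10) = 20. Cumulative: 51
Frame 5: STRIKE. 10 + next two rolls (8+2) = 20. Cumulative: 71
Frame 6: SPARE (8+2=10). 10 + next roll (10) = 20. Cumulative: 91
Frame 7: STRIKE. 10 + next two rolls (9+0) = 19. Cumulative: 110
Frame 8: OPEN (9+0=9). Cumulative: 119

Answer: 20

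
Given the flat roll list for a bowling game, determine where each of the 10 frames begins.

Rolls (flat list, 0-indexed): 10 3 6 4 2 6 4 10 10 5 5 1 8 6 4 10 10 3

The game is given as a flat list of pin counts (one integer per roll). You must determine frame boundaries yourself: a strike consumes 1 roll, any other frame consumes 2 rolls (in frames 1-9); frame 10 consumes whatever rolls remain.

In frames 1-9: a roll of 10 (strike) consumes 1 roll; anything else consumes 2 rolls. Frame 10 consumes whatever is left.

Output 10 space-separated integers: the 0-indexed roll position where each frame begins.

Answer: 0 1 3 5 7 8 9 11 13 15

Derivation:
Frame 1 starts at roll index 0: roll=10 (strike), consumes 1 roll
Frame 2 starts at roll index 1: rolls=3,6 (sum=9), consumes 2 rolls
Frame 3 starts at roll index 3: rolls=4,2 (sum=6), consumes 2 rolls
Frame 4 starts at roll index 5: rolls=6,4 (sum=10), consumes 2 rolls
Frame 5 starts at roll index 7: roll=10 (strike), consumes 1 roll
Frame 6 starts at roll index 8: roll=10 (strike), consumes 1 roll
Frame 7 starts at roll index 9: rolls=5,5 (sum=10), consumes 2 rolls
Frame 8 starts at roll index 11: rolls=1,8 (sum=9), consumes 2 rolls
Frame 9 starts at roll index 13: rolls=6,4 (sum=10), consumes 2 rolls
Frame 10 starts at roll index 15: 3 remaining rolls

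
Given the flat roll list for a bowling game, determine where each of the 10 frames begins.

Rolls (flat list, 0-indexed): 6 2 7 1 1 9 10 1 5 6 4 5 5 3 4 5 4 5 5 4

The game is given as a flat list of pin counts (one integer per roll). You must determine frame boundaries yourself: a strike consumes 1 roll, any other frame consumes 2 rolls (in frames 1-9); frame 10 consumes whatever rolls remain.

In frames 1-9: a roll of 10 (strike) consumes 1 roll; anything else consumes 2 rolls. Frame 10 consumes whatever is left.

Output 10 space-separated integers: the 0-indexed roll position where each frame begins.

Frame 1 starts at roll index 0: rolls=6,2 (sum=8), consumes 2 rolls
Frame 2 starts at roll index 2: rolls=7,1 (sum=8), consumes 2 rolls
Frame 3 starts at roll index 4: rolls=1,9 (sum=10), consumes 2 rolls
Frame 4 starts at roll index 6: roll=10 (strike), consumes 1 roll
Frame 5 starts at roll index 7: rolls=1,5 (sum=6), consumes 2 rolls
Frame 6 starts at roll index 9: rolls=6,4 (sum=10), consumes 2 rolls
Frame 7 starts at roll index 11: rolls=5,5 (sum=10), consumes 2 rolls
Frame 8 starts at roll index 13: rolls=3,4 (sum=7), consumes 2 rolls
Frame 9 starts at roll index 15: rolls=5,4 (sum=9), consumes 2 rolls
Frame 10 starts at roll index 17: 3 remaining rolls

Answer: 0 2 4 6 7 9 11 13 15 17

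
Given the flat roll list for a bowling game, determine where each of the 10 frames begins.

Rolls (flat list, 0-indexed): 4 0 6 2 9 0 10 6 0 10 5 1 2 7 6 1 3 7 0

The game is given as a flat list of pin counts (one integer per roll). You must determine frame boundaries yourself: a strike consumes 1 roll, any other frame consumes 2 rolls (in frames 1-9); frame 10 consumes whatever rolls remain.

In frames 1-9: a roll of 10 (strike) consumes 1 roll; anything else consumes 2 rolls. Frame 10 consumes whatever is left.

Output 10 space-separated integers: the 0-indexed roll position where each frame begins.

Answer: 0 2 4 6 7 9 10 12 14 16

Derivation:
Frame 1 starts at roll index 0: rolls=4,0 (sum=4), consumes 2 rolls
Frame 2 starts at roll index 2: rolls=6,2 (sum=8), consumes 2 rolls
Frame 3 starts at roll index 4: rolls=9,0 (sum=9), consumes 2 rolls
Frame 4 starts at roll index 6: roll=10 (strike), consumes 1 roll
Frame 5 starts at roll index 7: rolls=6,0 (sum=6), consumes 2 rolls
Frame 6 starts at roll index 9: roll=10 (strike), consumes 1 roll
Frame 7 starts at roll index 10: rolls=5,1 (sum=6), consumes 2 rolls
Frame 8 starts at roll index 12: rolls=2,7 (sum=9), consumes 2 rolls
Frame 9 starts at roll index 14: rolls=6,1 (sum=7), consumes 2 rolls
Frame 10 starts at roll index 16: 3 remaining rolls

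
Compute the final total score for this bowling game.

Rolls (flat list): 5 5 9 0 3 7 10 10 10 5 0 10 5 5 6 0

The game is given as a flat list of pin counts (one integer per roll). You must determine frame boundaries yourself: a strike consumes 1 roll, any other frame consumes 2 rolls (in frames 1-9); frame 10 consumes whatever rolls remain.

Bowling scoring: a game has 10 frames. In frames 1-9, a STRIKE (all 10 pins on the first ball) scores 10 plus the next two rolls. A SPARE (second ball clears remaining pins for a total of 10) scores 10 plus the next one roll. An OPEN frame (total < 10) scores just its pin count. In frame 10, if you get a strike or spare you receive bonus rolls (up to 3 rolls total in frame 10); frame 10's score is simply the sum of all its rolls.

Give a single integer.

Answer: 165

Derivation:
Frame 1: SPARE (5+5=10). 10 + next roll (9) = 19. Cumulative: 19
Frame 2: OPEN (9+0=9). Cumulative: 28
Frame 3: SPARE (3+7=10). 10 + next roll (10) = 20. Cumulative: 48
Frame 4: STRIKE. 10 + next two rolls (10+10) = 30. Cumulative: 78
Frame 5: STRIKE. 10 + next two rolls (10+5) = 25. Cumulative: 103
Frame 6: STRIKE. 10 + next two rolls (5+0) = 15. Cumulative: 118
Frame 7: OPEN (5+0=5). Cumulative: 123
Frame 8: STRIKE. 10 + next two rolls (5+5) = 20. Cumulative: 143
Frame 9: SPARE (5+5=10). 10 + next roll (6) = 16. Cumulative: 159
Frame 10: OPEN. Sum of all frame-10 rolls (6+0) = 6. Cumulative: 165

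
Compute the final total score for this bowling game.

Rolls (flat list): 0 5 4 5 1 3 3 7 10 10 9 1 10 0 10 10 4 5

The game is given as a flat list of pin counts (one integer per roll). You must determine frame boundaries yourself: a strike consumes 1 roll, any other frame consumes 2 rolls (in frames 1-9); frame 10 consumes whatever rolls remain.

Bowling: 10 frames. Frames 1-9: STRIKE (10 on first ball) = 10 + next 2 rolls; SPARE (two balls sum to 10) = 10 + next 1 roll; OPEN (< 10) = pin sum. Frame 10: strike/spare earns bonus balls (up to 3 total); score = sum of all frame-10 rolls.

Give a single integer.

Frame 1: OPEN (0+5=5). Cumulative: 5
Frame 2: OPEN (4+5=9). Cumulative: 14
Frame 3: OPEN (1+3=4). Cumulative: 18
Frame 4: SPARE (3+7=10). 10 + next roll (10) = 20. Cumulative: 38
Frame 5: STRIKE. 10 + next two rolls (10+9) = 29. Cumulative: 67
Frame 6: STRIKE. 10 + next two rolls (9+1) = 20. Cumulative: 87
Frame 7: SPARE (9+1=10). 10 + next roll (10) = 20. Cumulative: 107
Frame 8: STRIKE. 10 + next two rolls (0+10) = 20. Cumulative: 127
Frame 9: SPARE (0+10=10). 10 + next roll (10) = 20. Cumulative: 147
Frame 10: STRIKE. Sum of all frame-10 rolls (10+4+5) = 19. Cumulative: 166

Answer: 166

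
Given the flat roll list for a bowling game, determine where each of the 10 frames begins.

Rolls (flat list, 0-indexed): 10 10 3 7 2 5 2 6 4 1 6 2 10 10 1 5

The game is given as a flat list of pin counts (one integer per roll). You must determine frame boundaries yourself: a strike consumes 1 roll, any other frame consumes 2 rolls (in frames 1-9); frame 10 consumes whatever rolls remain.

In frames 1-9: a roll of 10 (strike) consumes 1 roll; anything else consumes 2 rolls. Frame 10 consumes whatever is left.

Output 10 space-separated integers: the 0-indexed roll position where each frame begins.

Frame 1 starts at roll index 0: roll=10 (strike), consumes 1 roll
Frame 2 starts at roll index 1: roll=10 (strike), consumes 1 roll
Frame 3 starts at roll index 2: rolls=3,7 (sum=10), consumes 2 rolls
Frame 4 starts at roll index 4: rolls=2,5 (sum=7), consumes 2 rolls
Frame 5 starts at roll index 6: rolls=2,6 (sum=8), consumes 2 rolls
Frame 6 starts at roll index 8: rolls=4,1 (sum=5), consumes 2 rolls
Frame 7 starts at roll index 10: rolls=6,2 (sum=8), consumes 2 rolls
Frame 8 starts at roll index 12: roll=10 (strike), consumes 1 roll
Frame 9 starts at roll index 13: roll=10 (strike), consumes 1 roll
Frame 10 starts at roll index 14: 2 remaining rolls

Answer: 0 1 2 4 6 8 10 12 13 14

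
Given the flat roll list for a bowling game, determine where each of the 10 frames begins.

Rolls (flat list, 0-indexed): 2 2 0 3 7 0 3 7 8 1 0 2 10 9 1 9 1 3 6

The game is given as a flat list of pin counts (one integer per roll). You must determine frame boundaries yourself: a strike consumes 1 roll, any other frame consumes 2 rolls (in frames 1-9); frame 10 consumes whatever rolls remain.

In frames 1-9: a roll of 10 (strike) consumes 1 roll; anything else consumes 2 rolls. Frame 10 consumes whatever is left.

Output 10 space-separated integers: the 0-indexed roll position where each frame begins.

Answer: 0 2 4 6 8 10 12 13 15 17

Derivation:
Frame 1 starts at roll index 0: rolls=2,2 (sum=4), consumes 2 rolls
Frame 2 starts at roll index 2: rolls=0,3 (sum=3), consumes 2 rolls
Frame 3 starts at roll index 4: rolls=7,0 (sum=7), consumes 2 rolls
Frame 4 starts at roll index 6: rolls=3,7 (sum=10), consumes 2 rolls
Frame 5 starts at roll index 8: rolls=8,1 (sum=9), consumes 2 rolls
Frame 6 starts at roll index 10: rolls=0,2 (sum=2), consumes 2 rolls
Frame 7 starts at roll index 12: roll=10 (strike), consumes 1 roll
Frame 8 starts at roll index 13: rolls=9,1 (sum=10), consumes 2 rolls
Frame 9 starts at roll index 15: rolls=9,1 (sum=10), consumes 2 rolls
Frame 10 starts at roll index 17: 2 remaining rolls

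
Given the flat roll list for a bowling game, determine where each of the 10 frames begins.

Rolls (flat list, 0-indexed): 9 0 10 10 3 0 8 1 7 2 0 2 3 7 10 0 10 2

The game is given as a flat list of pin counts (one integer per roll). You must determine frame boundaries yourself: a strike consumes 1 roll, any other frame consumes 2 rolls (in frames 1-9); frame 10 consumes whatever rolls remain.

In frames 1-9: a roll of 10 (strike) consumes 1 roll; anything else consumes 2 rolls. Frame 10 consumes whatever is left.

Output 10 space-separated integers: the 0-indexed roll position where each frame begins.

Answer: 0 2 3 4 6 8 10 12 14 15

Derivation:
Frame 1 starts at roll index 0: rolls=9,0 (sum=9), consumes 2 rolls
Frame 2 starts at roll index 2: roll=10 (strike), consumes 1 roll
Frame 3 starts at roll index 3: roll=10 (strike), consumes 1 roll
Frame 4 starts at roll index 4: rolls=3,0 (sum=3), consumes 2 rolls
Frame 5 starts at roll index 6: rolls=8,1 (sum=9), consumes 2 rolls
Frame 6 starts at roll index 8: rolls=7,2 (sum=9), consumes 2 rolls
Frame 7 starts at roll index 10: rolls=0,2 (sum=2), consumes 2 rolls
Frame 8 starts at roll index 12: rolls=3,7 (sum=10), consumes 2 rolls
Frame 9 starts at roll index 14: roll=10 (strike), consumes 1 roll
Frame 10 starts at roll index 15: 3 remaining rolls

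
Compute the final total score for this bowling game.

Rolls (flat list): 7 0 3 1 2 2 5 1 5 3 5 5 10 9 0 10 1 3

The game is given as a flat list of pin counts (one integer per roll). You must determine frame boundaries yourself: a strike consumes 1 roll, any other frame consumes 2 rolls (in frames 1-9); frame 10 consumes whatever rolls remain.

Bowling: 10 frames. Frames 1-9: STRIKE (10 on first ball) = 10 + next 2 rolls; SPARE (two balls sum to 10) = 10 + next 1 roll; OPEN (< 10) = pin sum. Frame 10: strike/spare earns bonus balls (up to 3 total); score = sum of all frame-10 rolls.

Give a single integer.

Answer: 95

Derivation:
Frame 1: OPEN (7+0=7). Cumulative: 7
Frame 2: OPEN (3+1=4). Cumulative: 11
Frame 3: OPEN (2+2=4). Cumulative: 15
Frame 4: OPEN (5+1=6). Cumulative: 21
Frame 5: OPEN (5+3=8). Cumulative: 29
Frame 6: SPARE (5+5=10). 10 + next roll (10) = 20. Cumulative: 49
Frame 7: STRIKE. 10 + next two rolls (9+0) = 19. Cumulative: 68
Frame 8: OPEN (9+0=9). Cumulative: 77
Frame 9: STRIKE. 10 + next two rolls (1+3) = 14. Cumulative: 91
Frame 10: OPEN. Sum of all frame-10 rolls (1+3) = 4. Cumulative: 95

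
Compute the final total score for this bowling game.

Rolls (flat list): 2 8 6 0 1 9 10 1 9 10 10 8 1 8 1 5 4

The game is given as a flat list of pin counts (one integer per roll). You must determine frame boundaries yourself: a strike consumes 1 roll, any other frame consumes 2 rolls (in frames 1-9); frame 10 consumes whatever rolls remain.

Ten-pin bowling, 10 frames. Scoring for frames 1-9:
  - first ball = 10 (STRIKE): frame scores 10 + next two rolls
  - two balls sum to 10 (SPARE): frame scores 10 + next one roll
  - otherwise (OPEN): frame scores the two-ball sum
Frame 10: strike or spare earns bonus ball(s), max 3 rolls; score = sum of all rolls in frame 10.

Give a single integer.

Frame 1: SPARE (2+8=10). 10 + next roll (6) = 16. Cumulative: 16
Frame 2: OPEN (6+0=6). Cumulative: 22
Frame 3: SPARE (1+9=10). 10 + next roll (10) = 20. Cumulative: 42
Frame 4: STRIKE. 10 + next two rolls (1+9) = 20. Cumulative: 62
Frame 5: SPARE (1+9=10). 10 + next roll (10) = 20. Cumulative: 82
Frame 6: STRIKE. 10 + next two rolls (10+8) = 28. Cumulative: 110
Frame 7: STRIKE. 10 + next two rolls (8+1) = 19. Cumulative: 129
Frame 8: OPEN (8+1=9). Cumulative: 138
Frame 9: OPEN (8+1=9). Cumulative: 147
Frame 10: OPEN. Sum of all frame-10 rolls (5+4) = 9. Cumulative: 156

Answer: 156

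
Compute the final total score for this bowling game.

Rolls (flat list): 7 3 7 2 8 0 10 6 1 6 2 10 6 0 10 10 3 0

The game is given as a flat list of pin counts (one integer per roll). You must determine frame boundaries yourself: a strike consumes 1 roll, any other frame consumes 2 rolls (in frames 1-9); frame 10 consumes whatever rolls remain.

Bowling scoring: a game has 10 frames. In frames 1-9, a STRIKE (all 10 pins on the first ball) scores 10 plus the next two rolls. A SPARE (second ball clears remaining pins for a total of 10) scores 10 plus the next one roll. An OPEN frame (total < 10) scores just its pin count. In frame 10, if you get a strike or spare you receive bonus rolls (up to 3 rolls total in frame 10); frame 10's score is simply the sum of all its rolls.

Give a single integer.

Answer: 124

Derivation:
Frame 1: SPARE (7+3=10). 10 + next roll (7) = 17. Cumulative: 17
Frame 2: OPEN (7+2=9). Cumulative: 26
Frame 3: OPEN (8+0=8). Cumulative: 34
Frame 4: STRIKE. 10 + next two rolls (6+1) = 17. Cumulative: 51
Frame 5: OPEN (6+1=7). Cumulative: 58
Frame 6: OPEN (6+2=8). Cumulative: 66
Frame 7: STRIKE. 10 + next two rolls (6+0) = 16. Cumulative: 82
Frame 8: OPEN (6+0=6). Cumulative: 88
Frame 9: STRIKE. 10 + next two rolls (10+3) = 23. Cumulative: 111
Frame 10: STRIKE. Sum of all frame-10 rolls (10+3+0) = 13. Cumulative: 124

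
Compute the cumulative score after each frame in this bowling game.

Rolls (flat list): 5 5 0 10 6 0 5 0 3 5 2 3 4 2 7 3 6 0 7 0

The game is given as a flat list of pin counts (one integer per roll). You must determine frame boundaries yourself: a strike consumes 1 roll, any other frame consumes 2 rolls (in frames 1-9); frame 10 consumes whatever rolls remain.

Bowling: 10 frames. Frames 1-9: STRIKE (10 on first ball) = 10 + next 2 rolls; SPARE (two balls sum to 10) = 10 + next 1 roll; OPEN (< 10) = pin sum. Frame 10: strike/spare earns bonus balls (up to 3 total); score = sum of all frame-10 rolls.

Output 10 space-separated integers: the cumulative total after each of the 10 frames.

Answer: 10 26 32 37 45 50 56 72 78 85

Derivation:
Frame 1: SPARE (5+5=10). 10 + next roll (0) = 10. Cumulative: 10
Frame 2: SPARE (0+10=10). 10 + next roll (6) = 16. Cumulative: 26
Frame 3: OPEN (6+0=6). Cumulative: 32
Frame 4: OPEN (5+0=5). Cumulative: 37
Frame 5: OPEN (3+5=8). Cumulative: 45
Frame 6: OPEN (2+3=5). Cumulative: 50
Frame 7: OPEN (4+2=6). Cumulative: 56
Frame 8: SPARE (7+3=10). 10 + next roll (6) = 16. Cumulative: 72
Frame 9: OPEN (6+0=6). Cumulative: 78
Frame 10: OPEN. Sum of all frame-10 rolls (7+0) = 7. Cumulative: 85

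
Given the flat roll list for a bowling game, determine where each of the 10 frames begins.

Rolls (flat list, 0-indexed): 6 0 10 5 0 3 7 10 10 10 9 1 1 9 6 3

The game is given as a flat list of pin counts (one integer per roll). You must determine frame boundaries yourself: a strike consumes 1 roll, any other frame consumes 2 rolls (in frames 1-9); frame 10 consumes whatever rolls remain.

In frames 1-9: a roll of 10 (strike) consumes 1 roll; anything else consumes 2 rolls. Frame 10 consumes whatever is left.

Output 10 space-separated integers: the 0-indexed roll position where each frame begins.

Frame 1 starts at roll index 0: rolls=6,0 (sum=6), consumes 2 rolls
Frame 2 starts at roll index 2: roll=10 (strike), consumes 1 roll
Frame 3 starts at roll index 3: rolls=5,0 (sum=5), consumes 2 rolls
Frame 4 starts at roll index 5: rolls=3,7 (sum=10), consumes 2 rolls
Frame 5 starts at roll index 7: roll=10 (strike), consumes 1 roll
Frame 6 starts at roll index 8: roll=10 (strike), consumes 1 roll
Frame 7 starts at roll index 9: roll=10 (strike), consumes 1 roll
Frame 8 starts at roll index 10: rolls=9,1 (sum=10), consumes 2 rolls
Frame 9 starts at roll index 12: rolls=1,9 (sum=10), consumes 2 rolls
Frame 10 starts at roll index 14: 2 remaining rolls

Answer: 0 2 3 5 7 8 9 10 12 14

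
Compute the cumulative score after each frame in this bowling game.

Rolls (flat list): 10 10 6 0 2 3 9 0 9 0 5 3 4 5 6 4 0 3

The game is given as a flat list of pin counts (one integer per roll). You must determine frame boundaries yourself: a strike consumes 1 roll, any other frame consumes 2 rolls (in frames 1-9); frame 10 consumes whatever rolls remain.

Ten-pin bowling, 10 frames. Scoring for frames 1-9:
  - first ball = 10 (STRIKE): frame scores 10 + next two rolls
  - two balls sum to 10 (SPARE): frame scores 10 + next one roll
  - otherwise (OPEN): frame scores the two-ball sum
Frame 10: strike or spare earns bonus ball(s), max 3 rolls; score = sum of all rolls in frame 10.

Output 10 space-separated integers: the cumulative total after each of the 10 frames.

Answer: 26 42 48 53 62 71 79 88 98 101

Derivation:
Frame 1: STRIKE. 10 + next two rolls (10+6) = 26. Cumulative: 26
Frame 2: STRIKE. 10 + next two rolls (6+0) = 16. Cumulative: 42
Frame 3: OPEN (6+0=6). Cumulative: 48
Frame 4: OPEN (2+3=5). Cumulative: 53
Frame 5: OPEN (9+0=9). Cumulative: 62
Frame 6: OPEN (9+0=9). Cumulative: 71
Frame 7: OPEN (5+3=8). Cumulative: 79
Frame 8: OPEN (4+5=9). Cumulative: 88
Frame 9: SPARE (6+4=10). 10 + next roll (0) = 10. Cumulative: 98
Frame 10: OPEN. Sum of all frame-10 rolls (0+3) = 3. Cumulative: 101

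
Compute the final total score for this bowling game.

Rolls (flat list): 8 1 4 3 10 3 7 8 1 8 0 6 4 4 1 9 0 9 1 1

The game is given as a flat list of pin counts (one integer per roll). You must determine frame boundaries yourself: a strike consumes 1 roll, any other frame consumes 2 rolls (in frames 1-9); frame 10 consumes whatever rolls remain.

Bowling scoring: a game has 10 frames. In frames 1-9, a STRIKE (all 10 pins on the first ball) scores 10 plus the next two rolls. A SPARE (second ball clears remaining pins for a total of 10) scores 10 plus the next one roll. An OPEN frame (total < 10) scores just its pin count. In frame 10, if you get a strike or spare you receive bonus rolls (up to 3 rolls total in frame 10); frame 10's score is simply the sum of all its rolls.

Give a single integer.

Frame 1: OPEN (8+1=9). Cumulative: 9
Frame 2: OPEN (4+3=7). Cumulative: 16
Frame 3: STRIKE. 10 + next two rolls (3+7) = 20. Cumulative: 36
Frame 4: SPARE (3+7=10). 10 + next roll (8) = 18. Cumulative: 54
Frame 5: OPEN (8+1=9). Cumulative: 63
Frame 6: OPEN (8+0=8). Cumulative: 71
Frame 7: SPARE (6+4=10). 10 + next roll (4) = 14. Cumulative: 85
Frame 8: OPEN (4+1=5). Cumulative: 90
Frame 9: OPEN (9+0=9). Cumulative: 99
Frame 10: SPARE. Sum of all frame-10 rolls (9+1+1) = 11. Cumulative: 110

Answer: 110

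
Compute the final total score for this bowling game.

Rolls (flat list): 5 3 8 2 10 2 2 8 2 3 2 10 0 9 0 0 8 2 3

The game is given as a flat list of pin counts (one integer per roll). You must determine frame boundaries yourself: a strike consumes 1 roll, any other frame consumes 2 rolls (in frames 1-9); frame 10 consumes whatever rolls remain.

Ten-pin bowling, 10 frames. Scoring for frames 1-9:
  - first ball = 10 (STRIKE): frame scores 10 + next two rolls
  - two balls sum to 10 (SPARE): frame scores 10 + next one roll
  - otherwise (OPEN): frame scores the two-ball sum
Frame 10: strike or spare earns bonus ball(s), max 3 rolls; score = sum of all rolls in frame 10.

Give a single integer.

Answer: 105

Derivation:
Frame 1: OPEN (5+3=8). Cumulative: 8
Frame 2: SPARE (8+2=10). 10 + next roll (10) = 20. Cumulative: 28
Frame 3: STRIKE. 10 + next two rolls (2+2) = 14. Cumulative: 42
Frame 4: OPEN (2+2=4). Cumulative: 46
Frame 5: SPARE (8+2=10). 10 + next roll (3) = 13. Cumulative: 59
Frame 6: OPEN (3+2=5). Cumulative: 64
Frame 7: STRIKE. 10 + next two rolls (0+9) = 19. Cumulative: 83
Frame 8: OPEN (0+9=9). Cumulative: 92
Frame 9: OPEN (0+0=0). Cumulative: 92
Frame 10: SPARE. Sum of all frame-10 rolls (8+2+3) = 13. Cumulative: 105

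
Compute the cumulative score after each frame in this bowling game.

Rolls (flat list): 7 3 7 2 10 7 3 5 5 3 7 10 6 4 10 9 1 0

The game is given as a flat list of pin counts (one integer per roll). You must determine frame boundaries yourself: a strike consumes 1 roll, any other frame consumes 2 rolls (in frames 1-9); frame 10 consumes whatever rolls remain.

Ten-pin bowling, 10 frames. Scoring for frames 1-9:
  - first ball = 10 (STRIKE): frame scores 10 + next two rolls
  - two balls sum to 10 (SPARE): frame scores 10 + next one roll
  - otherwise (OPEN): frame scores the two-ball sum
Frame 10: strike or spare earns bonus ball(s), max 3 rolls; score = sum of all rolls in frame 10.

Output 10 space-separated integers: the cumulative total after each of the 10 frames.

Answer: 17 26 46 61 74 94 114 134 154 164

Derivation:
Frame 1: SPARE (7+3=10). 10 + next roll (7) = 17. Cumulative: 17
Frame 2: OPEN (7+2=9). Cumulative: 26
Frame 3: STRIKE. 10 + next two rolls (7+3) = 20. Cumulative: 46
Frame 4: SPARE (7+3=10). 10 + next roll (5) = 15. Cumulative: 61
Frame 5: SPARE (5+5=10). 10 + next roll (3) = 13. Cumulative: 74
Frame 6: SPARE (3+7=10). 10 + next roll (10) = 20. Cumulative: 94
Frame 7: STRIKE. 10 + next two rolls (6+4) = 20. Cumulative: 114
Frame 8: SPARE (6+4=10). 10 + next roll (10) = 20. Cumulative: 134
Frame 9: STRIKE. 10 + next two rolls (9+1) = 20. Cumulative: 154
Frame 10: SPARE. Sum of all frame-10 rolls (9+1+0) = 10. Cumulative: 164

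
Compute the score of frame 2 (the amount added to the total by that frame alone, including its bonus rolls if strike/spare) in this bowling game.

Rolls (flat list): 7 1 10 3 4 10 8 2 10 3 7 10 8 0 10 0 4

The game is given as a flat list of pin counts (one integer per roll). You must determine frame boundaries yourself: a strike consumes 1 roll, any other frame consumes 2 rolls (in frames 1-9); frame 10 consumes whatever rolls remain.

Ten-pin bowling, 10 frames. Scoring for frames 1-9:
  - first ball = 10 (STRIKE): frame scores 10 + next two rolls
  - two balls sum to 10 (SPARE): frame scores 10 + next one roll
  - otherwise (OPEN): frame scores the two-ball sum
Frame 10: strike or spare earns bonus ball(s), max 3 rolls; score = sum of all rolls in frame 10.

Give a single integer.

Answer: 17

Derivation:
Frame 1: OPEN (7+1=8). Cumulative: 8
Frame 2: STRIKE. 10 + next two rolls (3+4) = 17. Cumulative: 25
Frame 3: OPEN (3+4=7). Cumulative: 32
Frame 4: STRIKE. 10 + next two rolls (8+2) = 20. Cumulative: 52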